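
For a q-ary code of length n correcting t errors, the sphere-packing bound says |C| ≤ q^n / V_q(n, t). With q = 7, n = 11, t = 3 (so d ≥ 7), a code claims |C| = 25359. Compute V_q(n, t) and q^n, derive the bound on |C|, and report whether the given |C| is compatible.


V_q(n, t) = 37687, q^n = 1977326743, Hamming bound = 52467, |C| = 25359 ≤ bound (satisfied).

Step 1: Compute V_q(n, t) = Σ_{j=0}^3 C(n, j) (q−1)^j.
  j = 0: C(11,0)·(6)^0 = 1·1 = 1.
  j = 1: C(11,1)·(6)^1 = 11·6 = 66.
  j = 2: C(11,2)·(6)^2 = 55·36 = 1980.
  j = 3: C(11,3)·(6)^3 = 165·216 = 35640.
  V_q(n, t) = 1 + 66 + 1980 + 35640 = 37687.
Step 2: q^n = 7^11 = 1977326743.
Step 3: Hamming bound ⌊q^n / V_q(n,t)⌋ = ⌊1977326743/37687⌋ = 52467.
Step 4: Compare |C| = 25359 to 52467: satisfied.
The claimed |C| lies below the Hamming bound.


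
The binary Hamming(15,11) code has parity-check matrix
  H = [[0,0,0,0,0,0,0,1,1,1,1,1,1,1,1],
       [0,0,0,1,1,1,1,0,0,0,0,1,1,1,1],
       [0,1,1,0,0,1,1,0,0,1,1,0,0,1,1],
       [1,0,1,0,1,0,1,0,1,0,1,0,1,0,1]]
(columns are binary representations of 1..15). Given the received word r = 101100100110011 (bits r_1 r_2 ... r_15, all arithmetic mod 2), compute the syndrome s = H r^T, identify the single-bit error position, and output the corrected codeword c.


s = (0, 0, 0, 1)^T, error position = 1, corrected codeword c = 001100100110011

Compute s = H r^T mod 2 one row at a time:
  s_1 = 0 + 0 + 1 + 1 + 0 + 0 + 1 + 1 = 4 ≡ 0 (mod 2).
  s_2 = 1 + 0 + 0 + 1 + 0 + 0 + 1 + 1 = 4 ≡ 0 (mod 2).
  s_3 = 0 + 1 + 0 + 1 + 1 + 1 + 1 + 1 = 6 ≡ 0 (mod 2).
  s_4 = 1 + 1 + 0 + 1 + 0 + 1 + 0 + 1 = 5 ≡ 1 (mod 2).
s = (0, 0, 0, 1)^T — this equals column 1 of H (binary 0001), so error is at position 1.
Correct: flip bit 1 of r = 101100100110011 to get c = 001100100110011.


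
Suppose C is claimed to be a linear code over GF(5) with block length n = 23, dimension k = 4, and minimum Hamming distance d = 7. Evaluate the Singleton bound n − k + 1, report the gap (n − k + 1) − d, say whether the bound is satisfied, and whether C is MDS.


Singleton RHS = n − k + 1 = 20, slack = 13, bound satisfied, not MDS.

Singleton bound: d ≤ n − k + 1.
Here n = 23, k = 4, so n − k + 1 = 20.
Given d = 7, check d ≤ 20: YES.
Slack = (n − k + 1) − d = 13.
The code is NOT MDS (slack = 13 > 0).
Description: the claimed parameters are [23, 4, 7]_5; such a code would be non-MDS.


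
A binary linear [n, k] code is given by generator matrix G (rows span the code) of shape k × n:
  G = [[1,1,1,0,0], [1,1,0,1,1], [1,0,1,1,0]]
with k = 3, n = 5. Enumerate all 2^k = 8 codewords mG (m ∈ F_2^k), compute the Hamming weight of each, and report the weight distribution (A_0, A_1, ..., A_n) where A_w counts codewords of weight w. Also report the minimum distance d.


Weight distribution: A_0 = 1, A_2 = 2, A_3 = 4, A_4 = 1. Minimum distance d = 2.

Enumerate all 2^3 = 8 messages m ∈ F_2^3.
For each, compute codeword c = mG in F_2^5, then tally its weight.
  m = 000 → c = 00000, weight = 0.
  m = 100 → c = 11100, weight = 3.
  m = 010 → c = 11011, weight = 4.
  m = 110 → c = 00111, weight = 3.
  m = 001 → c = 10110, weight = 3.
  m = 101 → c = 01010, weight = 2.
  m = 011 → c = 01101, weight = 3.
  m = 111 → c = 10001, weight = 2.
Tally weights:
  weight 0: 1 codewords.
  weight 2: 2 codewords.
  weight 3: 4 codewords.
  weight 4: 1 codewords.
Minimum distance d = smallest w > 0 with A_w > 0 = 2.
Sanity: Σ A_w = 8 = 2^3 = 8 ✓.


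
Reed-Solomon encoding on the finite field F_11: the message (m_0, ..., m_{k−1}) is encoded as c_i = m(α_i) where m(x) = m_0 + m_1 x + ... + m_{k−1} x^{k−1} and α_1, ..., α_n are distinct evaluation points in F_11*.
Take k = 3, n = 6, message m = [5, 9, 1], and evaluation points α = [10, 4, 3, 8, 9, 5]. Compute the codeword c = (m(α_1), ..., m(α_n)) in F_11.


c = [8, 2, 8, 9, 2, 9]

Message polynomial: m(x) = 5 + 9·x + 1·x^2 (mod 11).
For each evaluation point α_i, compute m(α_i) mod 11:
  α_1 = 10: Horner steps 1 → 8 → 8, so m(10) = 8.
  α_2 = 4: Horner steps 1 → 2 → 2, so m(4) = 2.
  α_3 = 3: Horner steps 1 → 1 → 8, so m(3) = 8.
  α_4 = 8: Horner steps 1 → 6 → 9, so m(8) = 9.
  α_5 = 9: Horner steps 1 → 7 → 2, so m(9) = 2.
  α_6 = 5: Horner steps 1 → 3 → 9, so m(5) = 9.
Codeword c = [8, 2, 8, 9, 2, 9] ∈ F_11^6.


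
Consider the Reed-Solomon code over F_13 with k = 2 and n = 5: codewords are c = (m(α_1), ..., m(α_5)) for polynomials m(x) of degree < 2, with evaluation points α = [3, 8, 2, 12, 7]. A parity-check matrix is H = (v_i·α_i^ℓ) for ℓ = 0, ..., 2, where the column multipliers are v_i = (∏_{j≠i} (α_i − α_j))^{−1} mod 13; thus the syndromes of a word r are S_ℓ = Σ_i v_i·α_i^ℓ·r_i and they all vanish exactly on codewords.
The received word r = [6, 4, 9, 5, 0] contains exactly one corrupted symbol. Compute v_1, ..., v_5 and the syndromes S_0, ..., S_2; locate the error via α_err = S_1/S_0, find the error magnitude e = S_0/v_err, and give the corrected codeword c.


S = (5, 9, 11), error at position 5, error magnitude e = 6, c = [6, 4, 9, 5, 7].

Step 1: column multipliers v_i = (∏_{j≠i}(α_i − α_j))^{−1} mod 13.
  i = 1 (α = 3): (3−8)(3−2)(3−12)(3−7) = (−5)·1·(−9)·(−4) = −180 ≡ 2, so v_1 = 2^{−1} = 7 (mod 13).
  i = 2 (α = 8): (8−3)(8−2)(8−12)(8−7) = 5·6·(−4)·1 = −120 ≡ 10, so v_2 = 10^{−1} = 4 (mod 13).
  i = 3 (α = 2): (2−3)(2−8)(2−12)(2−7) = (−1)·(−6)·(−10)·(−5) = 300 ≡ 1, so v_3 = 1^{−1} = 1 (mod 13).
  i = 4 (α = 12): (12−3)(12−8)(12−2)(12−7) = 9·4·10·5 = 1800 ≡ 6, so v_4 = 6^{−1} = 11 (mod 13).
  i = 5 (α = 7): (7−3)(7−8)(7−2)(7−12) = 4·(−1)·5·(−5) = 100 ≡ 9, so v_5 = 9^{−1} = 3 (mod 13).
  v = [7, 4, 1, 11, 3].
Step 2: syndromes of r = [6, 4, 9, 5, 0] (all sums mod 13).
  S_0 = Σ v_i r_i = 7·6 + 4·4 + 1·9 + 11·5 + 3·0 = 122 ≡ 5.
  S_1 = Σ v_i α_i r_i = 7·3·6 + 4·8·4 + 1·2·9 + 11·12·5 + 3·7·0 = 932 ≡ 9.
  α_i^2 mod 13 = [9, 12, 4, 1, 10].
  S_2 = Σ v_i α_i^2 r_i = 7·9·6 + 4·12·4 + 1·4·9 + 11·1·5 + 3·10·0 = 661 ≡ 11.
  S = (5, 9, 11) ≠ 0, so r is not a codeword (an error is present).
Step 3: locate the error. For a single error e at position i, S_ℓ = v_i·e·α_i^ℓ, so α_err = S_1/S_0.
  S_0^{−1} = 5^{−1} = 8 (mod 13), so α_err = 9·8 = 72 ≡ 7 = α_5. Error position i = 5.
  Consistency check: S_2/S_1 = 11·3 = 33 ≡ 7 = α_err ✓ (single-error assumption holds).
Step 4: error magnitude e = S_0/v_5 = S_0·∏_{j≠5}(α_5 − α_j) = 5·9 = 45 ≡ 6 (mod 13).
Step 5: correct position 5: c_5 = r_5 − e = 0 − 6 ≡ 7 (mod 13). Hence c = [6, 4, 9, 5, 7].
  Check: interpolating c through the α_i gives m(x) = 2 + 10·x (degree < 2) with m(α_i) = c_i for every i, so c is indeed a codeword.


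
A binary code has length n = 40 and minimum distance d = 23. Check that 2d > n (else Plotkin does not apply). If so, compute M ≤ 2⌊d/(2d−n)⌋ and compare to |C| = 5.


Plotkin bound M ≤ 6; given |C| = 5 ≤ bound (satisfied).

Check applicability: 2d = 46, n = 40.
2d − n = 6 > 0, so Plotkin applies.
Compute d/(2d−n) = 23/6 ≈ 3.8333.
⌊d/(2d−n)⌋ = 3.
Plotkin bound: M ≤ 2·3 = 6.
Given |C| = 5, check: satisfied.
This |C| is below the Plotkin bound.


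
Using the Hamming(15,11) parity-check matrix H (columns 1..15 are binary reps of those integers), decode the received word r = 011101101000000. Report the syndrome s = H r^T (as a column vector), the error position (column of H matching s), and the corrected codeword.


s = (1, 1, 0, 1)^T, error position = 13, corrected codeword c = 011101101000100

Compute s = H r^T mod 2 one row at a time:
  s_1 = 0 + 1 + 0 + 0 + 0 + 0 + 0 + 0 = 1 ≡ 1 (mod 2).
  s_2 = 1 + 0 + 1 + 1 + 0 + 0 + 0 + 0 = 3 ≡ 1 (mod 2).
  s_3 = 1 + 1 + 1 + 1 + 0 + 0 + 0 + 0 = 4 ≡ 0 (mod 2).
  s_4 = 0 + 1 + 0 + 1 + 1 + 0 + 0 + 0 = 3 ≡ 1 (mod 2).
s = (1, 1, 0, 1)^T — this equals column 13 of H (binary 1101), so error is at position 13.
Correct: flip bit 13 of r = 011101101000000 to get c = 011101101000100.


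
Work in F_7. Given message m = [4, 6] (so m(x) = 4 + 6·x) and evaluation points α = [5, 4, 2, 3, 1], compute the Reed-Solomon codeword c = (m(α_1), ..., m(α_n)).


c = [6, 0, 2, 1, 3]

Message polynomial: m(x) = 4 + 6·x (mod 7).
For each evaluation point α_i, compute m(α_i) mod 7:
  α_1 = 5: Horner steps 6 → 6, so m(5) = 6.
  α_2 = 4: Horner steps 6 → 0, so m(4) = 0.
  α_3 = 2: Horner steps 6 → 2, so m(2) = 2.
  α_4 = 3: Horner steps 6 → 1, so m(3) = 1.
  α_5 = 1: Horner steps 6 → 3, so m(1) = 3.
Codeword c = [6, 0, 2, 1, 3] ∈ F_7^5.


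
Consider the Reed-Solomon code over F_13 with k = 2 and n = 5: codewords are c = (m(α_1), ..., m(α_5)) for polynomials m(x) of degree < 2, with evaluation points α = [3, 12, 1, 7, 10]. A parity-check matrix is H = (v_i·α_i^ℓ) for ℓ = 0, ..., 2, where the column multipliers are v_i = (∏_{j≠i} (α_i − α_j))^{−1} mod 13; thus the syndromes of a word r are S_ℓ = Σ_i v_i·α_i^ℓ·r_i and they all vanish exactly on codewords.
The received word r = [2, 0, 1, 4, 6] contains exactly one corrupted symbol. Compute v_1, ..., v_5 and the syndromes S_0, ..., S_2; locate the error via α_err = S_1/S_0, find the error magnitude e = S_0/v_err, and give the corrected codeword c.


S = (6, 8, 2), error at position 5, error magnitude e = 7, c = [2, 0, 1, 4, 12].

Step 1: column multipliers v_i = (∏_{j≠i}(α_i − α_j))^{−1} mod 13.
  i = 1 (α = 3): (3−12)(3−1)(3−7)(3−10) = (−9)·2·(−4)·(−7) = −504 ≡ 3, so v_1 = 3^{−1} = 9 (mod 13).
  i = 2 (α = 12): (12−3)(12−1)(12−7)(12−10) = 9·11·5·2 = 990 ≡ 2, so v_2 = 2^{−1} = 7 (mod 13).
  i = 3 (α = 1): (1−3)(1−12)(1−7)(1−10) = (−2)·(−11)·(−6)·(−9) = 1188 ≡ 5, so v_3 = 5^{−1} = 8 (mod 13).
  i = 4 (α = 7): (7−3)(7−12)(7−1)(7−10) = 4·(−5)·6·(−3) = 360 ≡ 9, so v_4 = 9^{−1} = 3 (mod 13).
  i = 5 (α = 10): (10−3)(10−12)(10−1)(10−7) = 7·(−2)·9·3 = −378 ≡ 12, so v_5 = 12^{−1} = 12 (mod 13).
  v = [9, 7, 8, 3, 12].
Step 2: syndromes of r = [2, 0, 1, 4, 6] (all sums mod 13).
  S_0 = Σ v_i r_i = 9·2 + 7·0 + 8·1 + 3·4 + 12·6 = 110 ≡ 6.
  S_1 = Σ v_i α_i r_i = 9·3·2 + 7·12·0 + 8·1·1 + 3·7·4 + 12·10·6 = 866 ≡ 8.
  α_i^2 mod 13 = [9, 1, 1, 10, 9].
  S_2 = Σ v_i α_i^2 r_i = 9·9·2 + 7·1·0 + 8·1·1 + 3·10·4 + 12·9·6 = 938 ≡ 2.
  S = (6, 8, 2) ≠ 0, so r is not a codeword (an error is present).
Step 3: locate the error. For a single error e at position i, S_ℓ = v_i·e·α_i^ℓ, so α_err = S_1/S_0.
  S_0^{−1} = 6^{−1} = 11 (mod 13), so α_err = 8·11 = 88 ≡ 10 = α_5. Error position i = 5.
  Consistency check: S_2/S_1 = 2·5 = 10 ≡ 10 = α_err ✓ (single-error assumption holds).
Step 4: error magnitude e = S_0/v_5 = S_0·∏_{j≠5}(α_5 − α_j) = 6·12 = 72 ≡ 7 (mod 13).
Step 5: correct position 5: c_5 = r_5 − e = 6 − 7 ≡ 12 (mod 13). Hence c = [2, 0, 1, 4, 12].
  Check: interpolating c through the α_i gives m(x) = 7 + 7·x (degree < 2) with m(α_i) = c_i for every i, so c is indeed a codeword.


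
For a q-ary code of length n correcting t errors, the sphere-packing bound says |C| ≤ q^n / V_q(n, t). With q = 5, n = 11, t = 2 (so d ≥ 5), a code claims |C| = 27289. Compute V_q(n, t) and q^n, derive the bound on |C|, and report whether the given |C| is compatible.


V_q(n, t) = 925, q^n = 48828125, Hamming bound = 52787, |C| = 27289 ≤ bound (satisfied).

Step 1: Compute V_q(n, t) = Σ_{j=0}^2 C(n, j) (q−1)^j.
  j = 0: C(11,0)·(4)^0 = 1·1 = 1.
  j = 1: C(11,1)·(4)^1 = 11·4 = 44.
  j = 2: C(11,2)·(4)^2 = 55·16 = 880.
  V_q(n, t) = 1 + 44 + 880 = 925.
Step 2: q^n = 5^11 = 48828125.
Step 3: Hamming bound ⌊q^n / V_q(n,t)⌋ = ⌊48828125/925⌋ = 52787.
Step 4: Compare |C| = 27289 to 52787: satisfied.
The claimed |C| lies below the Hamming bound.


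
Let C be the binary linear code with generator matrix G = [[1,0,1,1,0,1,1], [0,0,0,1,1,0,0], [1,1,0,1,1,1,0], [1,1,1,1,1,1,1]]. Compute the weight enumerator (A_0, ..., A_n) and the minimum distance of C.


Weight distribution: A_0 = 1, A_2 = 4, A_3 = 3, A_4 = 3, A_5 = 4, A_7 = 1. Minimum distance d = 2.

Enumerate all 2^4 = 16 messages m ∈ F_2^4.
For each, compute codeword c = mG in F_2^7, then tally its weight.
  m = 0000 → c = 0000000, weight = 0.
  m = 1000 → c = 1011011, weight = 5.
  m = 0100 → c = 0001100, weight = 2.
  m = 1100 → c = 1010111, weight = 5.
  m = 0010 → c = 1101110, weight = 5.
  m = 1010 → c = 0110101, weight = 4.
  m = 0110 → c = 1100010, weight = 3.
  m = 1110 → c = 0111001, weight = 4.
  m = 0001 → c = 1111111, weight = 7.
  m = 1001 → c = 0100100, weight = 2.
  m = 0101 → c = 1110011, weight = 5.
  m = 1101 → c = 0101000, weight = 2.
  m = 0011 → c = 0010001, weight = 2.
  m = 1011 → c = 1001010, weight = 3.
  m = 0111 → c = 0011101, weight = 4.
  m = 1111 → c = 1000110, weight = 3.
Tally weights:
  weight 0: 1 codewords.
  weight 2: 4 codewords.
  weight 3: 3 codewords.
  weight 4: 3 codewords.
  weight 5: 4 codewords.
  weight 7: 1 codewords.
Minimum distance d = smallest w > 0 with A_w > 0 = 2.
Sanity: Σ A_w = 16 = 2^4 = 16 ✓.


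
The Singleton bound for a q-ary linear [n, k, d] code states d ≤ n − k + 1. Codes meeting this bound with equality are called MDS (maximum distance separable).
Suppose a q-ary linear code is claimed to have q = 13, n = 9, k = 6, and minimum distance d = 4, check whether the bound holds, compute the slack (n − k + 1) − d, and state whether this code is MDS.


Singleton RHS = n − k + 1 = 4, slack = 0, bound satisfied, MDS.

Singleton bound: d ≤ n − k + 1.
Here n = 9, k = 6, so n − k + 1 = 4.
Given d = 4, check d ≤ 4: YES.
Slack = (n − k + 1) − d = 0.
The code is MDS (slack = 0).
Description: the claimed parameters are [9, 6, 4]_13; such a code would be MDS (meets Singleton bound).


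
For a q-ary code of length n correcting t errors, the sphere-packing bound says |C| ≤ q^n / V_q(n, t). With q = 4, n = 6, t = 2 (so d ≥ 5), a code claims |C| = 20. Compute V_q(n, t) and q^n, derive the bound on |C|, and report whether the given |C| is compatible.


V_q(n, t) = 154, q^n = 4096, Hamming bound = 26, |C| = 20 ≤ bound (satisfied).

Step 1: Compute V_q(n, t) = Σ_{j=0}^2 C(n, j) (q−1)^j.
  j = 0: C(6,0)·(3)^0 = 1·1 = 1.
  j = 1: C(6,1)·(3)^1 = 6·3 = 18.
  j = 2: C(6,2)·(3)^2 = 15·9 = 135.
  V_q(n, t) = 1 + 18 + 135 = 154.
Step 2: q^n = 4^6 = 4096.
Step 3: Hamming bound ⌊q^n / V_q(n,t)⌋ = ⌊4096/154⌋ = 26.
Step 4: Compare |C| = 20 to 26: satisfied.
The claimed |C| lies below the Hamming bound.


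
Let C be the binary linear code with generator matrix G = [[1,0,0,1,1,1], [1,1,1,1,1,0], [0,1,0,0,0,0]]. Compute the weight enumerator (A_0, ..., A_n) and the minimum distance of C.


Weight distribution: A_0 = 1, A_1 = 1, A_2 = 1, A_3 = 1, A_4 = 2, A_5 = 2. Minimum distance d = 1.

Enumerate all 2^3 = 8 messages m ∈ F_2^3.
For each, compute codeword c = mG in F_2^6, then tally its weight.
  m = 000 → c = 000000, weight = 0.
  m = 100 → c = 100111, weight = 4.
  m = 010 → c = 111110, weight = 5.
  m = 110 → c = 011001, weight = 3.
  m = 001 → c = 010000, weight = 1.
  m = 101 → c = 110111, weight = 5.
  m = 011 → c = 101110, weight = 4.
  m = 111 → c = 001001, weight = 2.
Tally weights:
  weight 0: 1 codewords.
  weight 1: 1 codewords.
  weight 2: 1 codewords.
  weight 3: 1 codewords.
  weight 4: 2 codewords.
  weight 5: 2 codewords.
Minimum distance d = smallest w > 0 with A_w > 0 = 1.
Sanity: Σ A_w = 8 = 2^3 = 8 ✓.


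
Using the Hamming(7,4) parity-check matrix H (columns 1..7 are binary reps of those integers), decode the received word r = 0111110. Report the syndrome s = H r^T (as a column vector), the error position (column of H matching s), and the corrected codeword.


s = (1, 1, 0)^T, error position = 6, corrected codeword c = 0111100

Compute s = H r^T mod 2 one row at a time:
  s_1 = 1 + 1 + 1 + 0 = 3 ≡ 1 (mod 2).
  s_2 = 1 + 1 + 1 + 0 = 3 ≡ 1 (mod 2).
  s_3 = 0 + 1 + 1 + 0 = 2 ≡ 0 (mod 2).
s = (1, 1, 0)^T — this equals column 6 of H (binary 110), so error is at position 6.
Correct: flip bit 6 of r = 0111110 to get c = 0111100.


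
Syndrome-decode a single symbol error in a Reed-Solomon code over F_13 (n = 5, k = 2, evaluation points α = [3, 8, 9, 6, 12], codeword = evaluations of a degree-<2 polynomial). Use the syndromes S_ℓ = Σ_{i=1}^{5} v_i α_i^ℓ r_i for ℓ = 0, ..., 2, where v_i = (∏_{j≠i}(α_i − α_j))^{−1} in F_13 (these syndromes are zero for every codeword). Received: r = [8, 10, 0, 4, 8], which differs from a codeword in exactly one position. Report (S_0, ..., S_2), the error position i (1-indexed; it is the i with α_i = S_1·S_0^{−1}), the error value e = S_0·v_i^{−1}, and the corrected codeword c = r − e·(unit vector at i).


S = (7, 6, 7), error at position 5, error magnitude e = 12, c = [8, 10, 0, 4, 9].

Step 1: column multipliers v_i = (∏_{j≠i}(α_i − α_j))^{−1} mod 13.
  i = 1 (α = 3): (3−8)(3−9)(3−6)(3−12) = (−5)·(−6)·(−3)·(−9) = 810 ≡ 4, so v_1 = 4^{−1} = 10 (mod 13).
  i = 2 (α = 8): (8−3)(8−9)(8−6)(8−12) = 5·(−1)·2·(−4) = 40 ≡ 1, so v_2 = 1^{−1} = 1 (mod 13).
  i = 3 (α = 9): (9−3)(9−8)(9−6)(9−12) = 6·1·3·(−3) = −54 ≡ 11, so v_3 = 11^{−1} = 6 (mod 13).
  i = 4 (α = 6): (6−3)(6−8)(6−9)(6−12) = 3·(−2)·(−3)·(−6) = −108 ≡ 9, so v_4 = 9^{−1} = 3 (mod 13).
  i = 5 (α = 12): (12−3)(12−8)(12−9)(12−6) = 9·4·3·6 = 648 ≡ 11, so v_5 = 11^{−1} = 6 (mod 13).
  v = [10, 1, 6, 3, 6].
Step 2: syndromes of r = [8, 10, 0, 4, 8] (all sums mod 13).
  S_0 = Σ v_i r_i = 10·8 + 1·10 + 6·0 + 3·4 + 6·8 = 150 ≡ 7.
  S_1 = Σ v_i α_i r_i = 10·3·8 + 1·8·10 + 6·9·0 + 3·6·4 + 6·12·8 = 968 ≡ 6.
  α_i^2 mod 13 = [9, 12, 3, 10, 1].
  S_2 = Σ v_i α_i^2 r_i = 10·9·8 + 1·12·10 + 6·3·0 + 3·10·4 + 6·1·8 = 1008 ≡ 7.
  S = (7, 6, 7) ≠ 0, so r is not a codeword (an error is present).
Step 3: locate the error. For a single error e at position i, S_ℓ = v_i·e·α_i^ℓ, so α_err = S_1/S_0.
  S_0^{−1} = 7^{−1} = 2 (mod 13), so α_err = 6·2 = 12 ≡ 12 = α_5. Error position i = 5.
  Consistency check: S_2/S_1 = 7·11 = 77 ≡ 12 = α_err ✓ (single-error assumption holds).
Step 4: error magnitude e = S_0/v_5 = S_0·∏_{j≠5}(α_5 − α_j) = 7·11 = 77 ≡ 12 (mod 13).
Step 5: correct position 5: c_5 = r_5 − e = 8 − 12 ≡ 9 (mod 13). Hence c = [8, 10, 0, 4, 9].
  Check: interpolating c through the α_i gives m(x) = 12 + 3·x (degree < 2) with m(α_i) = c_i for every i, so c is indeed a codeword.


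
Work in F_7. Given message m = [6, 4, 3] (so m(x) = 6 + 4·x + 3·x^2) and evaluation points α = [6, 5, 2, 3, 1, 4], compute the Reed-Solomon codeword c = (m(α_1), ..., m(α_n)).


c = [5, 3, 5, 3, 6, 0]

Message polynomial: m(x) = 6 + 4·x + 3·x^2 (mod 7).
For each evaluation point α_i, compute m(α_i) mod 7:
  α_1 = 6: Horner steps 3 → 1 → 5, so m(6) = 5.
  α_2 = 5: Horner steps 3 → 5 → 3, so m(5) = 3.
  α_3 = 2: Horner steps 3 → 3 → 5, so m(2) = 5.
  α_4 = 3: Horner steps 3 → 6 → 3, so m(3) = 3.
  α_5 = 1: Horner steps 3 → 0 → 6, so m(1) = 6.
  α_6 = 4: Horner steps 3 → 2 → 0, so m(4) = 0.
Codeword c = [5, 3, 5, 3, 6, 0] ∈ F_7^6.


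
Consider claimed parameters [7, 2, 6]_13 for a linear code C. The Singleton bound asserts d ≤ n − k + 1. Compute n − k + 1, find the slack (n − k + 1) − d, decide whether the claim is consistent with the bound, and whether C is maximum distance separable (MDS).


Singleton RHS = n − k + 1 = 6, slack = 0, bound satisfied, MDS.

Singleton bound: d ≤ n − k + 1.
Here n = 7, k = 2, so n − k + 1 = 6.
Given d = 6, check d ≤ 6: YES.
Slack = (n − k + 1) − d = 0.
The code is MDS (slack = 0).
Description: the claimed parameters are [7, 2, 6]_13; such a code would be MDS (meets Singleton bound).


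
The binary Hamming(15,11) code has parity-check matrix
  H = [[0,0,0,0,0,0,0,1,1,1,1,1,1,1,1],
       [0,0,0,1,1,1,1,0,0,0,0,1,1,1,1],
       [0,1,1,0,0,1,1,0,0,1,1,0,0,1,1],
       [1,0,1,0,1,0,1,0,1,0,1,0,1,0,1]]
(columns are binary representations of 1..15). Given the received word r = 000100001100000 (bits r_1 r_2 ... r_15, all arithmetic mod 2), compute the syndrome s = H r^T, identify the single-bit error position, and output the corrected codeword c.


s = (0, 1, 1, 1)^T, error position = 7, corrected codeword c = 000100101100000

Compute s = H r^T mod 2 one row at a time:
  s_1 = 0 + 1 + 1 + 0 + 0 + 0 + 0 + 0 = 2 ≡ 0 (mod 2).
  s_2 = 1 + 0 + 0 + 0 + 0 + 0 + 0 + 0 = 1 ≡ 1 (mod 2).
  s_3 = 0 + 0 + 0 + 0 + 1 + 0 + 0 + 0 = 1 ≡ 1 (mod 2).
  s_4 = 0 + 0 + 0 + 0 + 1 + 0 + 0 + 0 = 1 ≡ 1 (mod 2).
s = (0, 1, 1, 1)^T — this equals column 7 of H (binary 0111), so error is at position 7.
Correct: flip bit 7 of r = 000100001100000 to get c = 000100101100000.


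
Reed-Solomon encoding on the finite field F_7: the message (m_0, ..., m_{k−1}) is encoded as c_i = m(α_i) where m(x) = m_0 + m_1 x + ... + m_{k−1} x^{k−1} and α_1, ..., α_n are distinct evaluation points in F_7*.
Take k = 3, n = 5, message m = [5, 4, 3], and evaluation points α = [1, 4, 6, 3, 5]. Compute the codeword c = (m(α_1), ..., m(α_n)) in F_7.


c = [5, 6, 4, 2, 2]

Message polynomial: m(x) = 5 + 4·x + 3·x^2 (mod 7).
For each evaluation point α_i, compute m(α_i) mod 7:
  α_1 = 1: Horner steps 3 → 0 → 5, so m(1) = 5.
  α_2 = 4: Horner steps 3 → 2 → 6, so m(4) = 6.
  α_3 = 6: Horner steps 3 → 1 → 4, so m(6) = 4.
  α_4 = 3: Horner steps 3 → 6 → 2, so m(3) = 2.
  α_5 = 5: Horner steps 3 → 5 → 2, so m(5) = 2.
Codeword c = [5, 6, 4, 2, 2] ∈ F_7^5.


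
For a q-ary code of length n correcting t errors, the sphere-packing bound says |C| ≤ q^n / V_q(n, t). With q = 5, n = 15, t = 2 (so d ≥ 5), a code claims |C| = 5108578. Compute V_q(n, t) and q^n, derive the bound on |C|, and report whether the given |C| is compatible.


V_q(n, t) = 1741, q^n = 30517578125, Hamming bound = 17528764, |C| = 5108578 ≤ bound (satisfied).

Step 1: Compute V_q(n, t) = Σ_{j=0}^2 C(n, j) (q−1)^j.
  j = 0: C(15,0)·(4)^0 = 1·1 = 1.
  j = 1: C(15,1)·(4)^1 = 15·4 = 60.
  j = 2: C(15,2)·(4)^2 = 105·16 = 1680.
  V_q(n, t) = 1 + 60 + 1680 = 1741.
Step 2: q^n = 5^15 = 30517578125.
Step 3: Hamming bound ⌊q^n / V_q(n,t)⌋ = ⌊30517578125/1741⌋ = 17528764.
Step 4: Compare |C| = 5108578 to 17528764: satisfied.
The claimed |C| lies below the Hamming bound.


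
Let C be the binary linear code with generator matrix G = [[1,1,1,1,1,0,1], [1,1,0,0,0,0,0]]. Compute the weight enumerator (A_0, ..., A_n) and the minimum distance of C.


Weight distribution: A_0 = 1, A_2 = 1, A_4 = 1, A_6 = 1. Minimum distance d = 2.

Enumerate all 2^2 = 4 messages m ∈ F_2^2.
For each, compute codeword c = mG in F_2^7, then tally its weight.
  m = 00 → c = 0000000, weight = 0.
  m = 10 → c = 1111101, weight = 6.
  m = 01 → c = 1100000, weight = 2.
  m = 11 → c = 0011101, weight = 4.
Tally weights:
  weight 0: 1 codewords.
  weight 2: 1 codewords.
  weight 4: 1 codewords.
  weight 6: 1 codewords.
Minimum distance d = smallest w > 0 with A_w > 0 = 2.
Sanity: Σ A_w = 4 = 2^2 = 4 ✓.


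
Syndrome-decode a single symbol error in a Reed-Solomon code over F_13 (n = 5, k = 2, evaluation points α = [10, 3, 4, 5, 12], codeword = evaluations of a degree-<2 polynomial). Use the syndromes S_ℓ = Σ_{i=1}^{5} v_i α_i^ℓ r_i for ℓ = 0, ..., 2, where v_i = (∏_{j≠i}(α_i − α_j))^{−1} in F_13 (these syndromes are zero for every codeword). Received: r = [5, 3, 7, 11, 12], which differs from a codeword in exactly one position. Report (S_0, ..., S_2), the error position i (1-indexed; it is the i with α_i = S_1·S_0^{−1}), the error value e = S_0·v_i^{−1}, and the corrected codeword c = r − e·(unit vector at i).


S = (11, 2, 11), error at position 5, error magnitude e = 12, c = [5, 3, 7, 11, 0].

Step 1: column multipliers v_i = (∏_{j≠i}(α_i − α_j))^{−1} mod 13.
  i = 1 (α = 10): (10−3)(10−4)(10−5)(10−12) = 7·6·5·(−2) = −420 ≡ 9, so v_1 = 9^{−1} = 3 (mod 13).
  i = 2 (α = 3): (3−10)(3−4)(3−5)(3−12) = (−7)·(−1)·(−2)·(−9) = 126 ≡ 9, so v_2 = 9^{−1} = 3 (mod 13).
  i = 3 (α = 4): (4−10)(4−3)(4−5)(4−12) = (−6)·1·(−1)·(−8) = −48 ≡ 4, so v_3 = 4^{−1} = 10 (mod 13).
  i = 4 (α = 5): (5−10)(5−3)(5−4)(5−12) = (−5)·2·1·(−7) = 70 ≡ 5, so v_4 = 5^{−1} = 8 (mod 13).
  i = 5 (α = 12): (12−10)(12−3)(12−4)(12−5) = 2·9·8·7 = 1008 ≡ 7, so v_5 = 7^{−1} = 2 (mod 13).
  v = [3, 3, 10, 8, 2].
Step 2: syndromes of r = [5, 3, 7, 11, 12] (all sums mod 13).
  S_0 = Σ v_i r_i = 3·5 + 3·3 + 10·7 + 8·11 + 2·12 = 206 ≡ 11.
  S_1 = Σ v_i α_i r_i = 3·10·5 + 3·3·3 + 10·4·7 + 8·5·11 + 2·12·12 = 1185 ≡ 2.
  α_i^2 mod 13 = [9, 9, 3, 12, 1].
  S_2 = Σ v_i α_i^2 r_i = 3·9·5 + 3·9·3 + 10·3·7 + 8·12·11 + 2·1·12 = 1506 ≡ 11.
  S = (11, 2, 11) ≠ 0, so r is not a codeword (an error is present).
Step 3: locate the error. For a single error e at position i, S_ℓ = v_i·e·α_i^ℓ, so α_err = S_1/S_0.
  S_0^{−1} = 11^{−1} = 6 (mod 13), so α_err = 2·6 = 12 ≡ 12 = α_5. Error position i = 5.
  Consistency check: S_2/S_1 = 11·7 = 77 ≡ 12 = α_err ✓ (single-error assumption holds).
Step 4: error magnitude e = S_0/v_5 = S_0·∏_{j≠5}(α_5 − α_j) = 11·7 = 77 ≡ 12 (mod 13).
Step 5: correct position 5: c_5 = r_5 − e = 12 − 12 ≡ 0 (mod 13). Hence c = [5, 3, 7, 11, 0].
  Check: interpolating c through the α_i gives m(x) = 4 + 4·x (degree < 2) with m(α_i) = c_i for every i, so c is indeed a codeword.


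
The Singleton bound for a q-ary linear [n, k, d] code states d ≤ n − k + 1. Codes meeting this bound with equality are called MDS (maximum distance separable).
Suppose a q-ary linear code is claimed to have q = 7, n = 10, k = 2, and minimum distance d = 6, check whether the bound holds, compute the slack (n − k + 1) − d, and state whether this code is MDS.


Singleton RHS = n − k + 1 = 9, slack = 3, bound satisfied, not MDS.

Singleton bound: d ≤ n − k + 1.
Here n = 10, k = 2, so n − k + 1 = 9.
Given d = 6, check d ≤ 9: YES.
Slack = (n − k + 1) − d = 3.
The code is NOT MDS (slack = 3 > 0).
Description: the claimed parameters are [10, 2, 6]_7; such a code would be non-MDS.


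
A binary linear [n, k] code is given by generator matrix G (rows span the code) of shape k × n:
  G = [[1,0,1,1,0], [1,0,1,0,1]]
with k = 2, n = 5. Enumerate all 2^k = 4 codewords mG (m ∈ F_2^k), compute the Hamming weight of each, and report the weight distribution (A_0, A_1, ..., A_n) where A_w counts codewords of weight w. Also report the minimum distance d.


Weight distribution: A_0 = 1, A_2 = 1, A_3 = 2. Minimum distance d = 2.

Enumerate all 2^2 = 4 messages m ∈ F_2^2.
For each, compute codeword c = mG in F_2^5, then tally its weight.
  m = 00 → c = 00000, weight = 0.
  m = 10 → c = 10110, weight = 3.
  m = 01 → c = 10101, weight = 3.
  m = 11 → c = 00011, weight = 2.
Tally weights:
  weight 0: 1 codewords.
  weight 2: 1 codewords.
  weight 3: 2 codewords.
Minimum distance d = smallest w > 0 with A_w > 0 = 2.
Sanity: Σ A_w = 4 = 2^2 = 4 ✓.


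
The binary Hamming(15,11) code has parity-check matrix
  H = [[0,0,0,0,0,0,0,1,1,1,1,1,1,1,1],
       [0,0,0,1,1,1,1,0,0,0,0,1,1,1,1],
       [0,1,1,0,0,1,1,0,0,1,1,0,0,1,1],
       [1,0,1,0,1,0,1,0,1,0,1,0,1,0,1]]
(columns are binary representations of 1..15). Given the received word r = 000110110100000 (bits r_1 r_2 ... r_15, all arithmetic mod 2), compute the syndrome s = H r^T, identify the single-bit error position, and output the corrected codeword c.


s = (0, 1, 0, 0)^T, error position = 4, corrected codeword c = 000010110100000

Compute s = H r^T mod 2 one row at a time:
  s_1 = 1 + 0 + 1 + 0 + 0 + 0 + 0 + 0 = 2 ≡ 0 (mod 2).
  s_2 = 1 + 1 + 0 + 1 + 0 + 0 + 0 + 0 = 3 ≡ 1 (mod 2).
  s_3 = 0 + 0 + 0 + 1 + 1 + 0 + 0 + 0 = 2 ≡ 0 (mod 2).
  s_4 = 0 + 0 + 1 + 1 + 0 + 0 + 0 + 0 = 2 ≡ 0 (mod 2).
s = (0, 1, 0, 0)^T — this equals column 4 of H (binary 0100), so error is at position 4.
Correct: flip bit 4 of r = 000110110100000 to get c = 000010110100000.


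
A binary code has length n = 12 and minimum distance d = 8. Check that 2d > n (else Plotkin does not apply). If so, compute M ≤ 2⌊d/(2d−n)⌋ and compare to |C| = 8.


Plotkin bound M ≤ 4; given |C| = 8 > bound (violated).

Check applicability: 2d = 16, n = 12.
2d − n = 4 > 0, so Plotkin applies.
Compute d/(2d−n) = 8/4 ≈ 2.0000.
⌊d/(2d−n)⌋ = 2.
Plotkin bound: M ≤ 2·2 = 4.
Given |C| = 8, check: VIOLATED.
This |C| is above the Plotkin bound, so no binary code with n = 12, d = 8 and 8 codewords exists.


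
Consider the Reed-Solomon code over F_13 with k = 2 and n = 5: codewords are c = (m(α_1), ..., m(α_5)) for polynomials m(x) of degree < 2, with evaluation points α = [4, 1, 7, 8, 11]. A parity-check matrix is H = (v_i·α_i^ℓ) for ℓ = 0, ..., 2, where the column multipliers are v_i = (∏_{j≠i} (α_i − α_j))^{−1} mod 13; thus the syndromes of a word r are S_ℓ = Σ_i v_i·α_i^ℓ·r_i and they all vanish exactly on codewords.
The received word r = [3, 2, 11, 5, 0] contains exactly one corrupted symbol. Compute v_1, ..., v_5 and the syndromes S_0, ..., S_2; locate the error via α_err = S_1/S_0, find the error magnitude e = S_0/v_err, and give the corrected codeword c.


S = (6, 6, 6), error at position 2, error magnitude e = 7, c = [3, 8, 11, 5, 0].

Step 1: column multipliers v_i = (∏_{j≠i}(α_i − α_j))^{−1} mod 13.
  i = 1 (α = 4): (4−1)(4−7)(4−8)(4−11) = 3·(−3)·(−4)·(−7) = −252 ≡ 8, so v_1 = 8^{−1} = 5 (mod 13).
  i = 2 (α = 1): (1−4)(1−7)(1−8)(1−11) = (−3)·(−6)·(−7)·(−10) = 1260 ≡ 12, so v_2 = 12^{−1} = 12 (mod 13).
  i = 3 (α = 7): (7−4)(7−1)(7−8)(7−11) = 3·6·(−1)·(−4) = 72 ≡ 7, so v_3 = 7^{−1} = 2 (mod 13).
  i = 4 (α = 8): (8−4)(8−1)(8−7)(8−11) = 4·7·1·(−3) = −84 ≡ 7, so v_4 = 7^{−1} = 2 (mod 13).
  i = 5 (α = 11): (11−4)(11−1)(11−7)(11−8) = 7·10·4·3 = 840 ≡ 8, so v_5 = 8^{−1} = 5 (mod 13).
  v = [5, 12, 2, 2, 5].
Step 2: syndromes of r = [3, 2, 11, 5, 0] (all sums mod 13).
  S_0 = Σ v_i r_i = 5·3 + 12·2 + 2·11 + 2·5 + 5·0 = 71 ≡ 6.
  S_1 = Σ v_i α_i r_i = 5·4·3 + 12·1·2 + 2·7·11 + 2·8·5 + 5·11·0 = 318 ≡ 6.
  α_i^2 mod 13 = [3, 1, 10, 12, 4].
  S_2 = Σ v_i α_i^2 r_i = 5·3·3 + 12·1·2 + 2·10·11 + 2·12·5 + 5·4·0 = 409 ≡ 6.
  S = (6, 6, 6) ≠ 0, so r is not a codeword (an error is present).
Step 3: locate the error. For a single error e at position i, S_ℓ = v_i·e·α_i^ℓ, so α_err = S_1/S_0.
  S_0^{−1} = 6^{−1} = 11 (mod 13), so α_err = 6·11 = 66 ≡ 1 = α_2. Error position i = 2.
  Consistency check: S_2/S_1 = 6·11 = 66 ≡ 1 = α_err ✓ (single-error assumption holds).
Step 4: error magnitude e = S_0/v_2 = S_0·∏_{j≠2}(α_2 − α_j) = 6·12 = 72 ≡ 7 (mod 13).
Step 5: correct position 2: c_2 = r_2 − e = 2 − 7 ≡ 8 (mod 13). Hence c = [3, 8, 11, 5, 0].
  Check: interpolating c through the α_i gives m(x) = 1 + 7·x (degree < 2) with m(α_i) = c_i for every i, so c is indeed a codeword.


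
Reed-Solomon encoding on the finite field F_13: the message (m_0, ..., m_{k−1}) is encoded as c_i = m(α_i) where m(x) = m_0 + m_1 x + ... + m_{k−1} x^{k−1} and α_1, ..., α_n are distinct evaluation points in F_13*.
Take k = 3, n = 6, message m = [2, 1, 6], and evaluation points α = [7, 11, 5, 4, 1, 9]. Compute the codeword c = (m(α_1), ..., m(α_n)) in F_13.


c = [4, 11, 1, 11, 9, 3]

Message polynomial: m(x) = 2 + 1·x + 6·x^2 (mod 13).
For each evaluation point α_i, compute m(α_i) mod 13:
  α_1 = 7: Horner steps 6 → 4 → 4, so m(7) = 4.
  α_2 = 11: Horner steps 6 → 2 → 11, so m(11) = 11.
  α_3 = 5: Horner steps 6 → 5 → 1, so m(5) = 1.
  α_4 = 4: Horner steps 6 → 12 → 11, so m(4) = 11.
  α_5 = 1: Horner steps 6 → 7 → 9, so m(1) = 9.
  α_6 = 9: Horner steps 6 → 3 → 3, so m(9) = 3.
Codeword c = [4, 11, 1, 11, 9, 3] ∈ F_13^6.


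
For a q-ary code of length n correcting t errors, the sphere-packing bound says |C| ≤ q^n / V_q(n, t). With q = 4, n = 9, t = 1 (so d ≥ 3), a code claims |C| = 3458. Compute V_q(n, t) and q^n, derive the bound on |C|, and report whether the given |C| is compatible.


V_q(n, t) = 28, q^n = 262144, Hamming bound = 9362, |C| = 3458 ≤ bound (satisfied).

Step 1: Compute V_q(n, t) = Σ_{j=0}^1 C(n, j) (q−1)^j.
  j = 0: C(9,0)·(3)^0 = 1·1 = 1.
  j = 1: C(9,1)·(3)^1 = 9·3 = 27.
  V_q(n, t) = 1 + 27 = 28.
Step 2: q^n = 4^9 = 262144.
Step 3: Hamming bound ⌊q^n / V_q(n,t)⌋ = ⌊262144/28⌋ = 9362.
Step 4: Compare |C| = 3458 to 9362: satisfied.
The claimed |C| lies below the Hamming bound.


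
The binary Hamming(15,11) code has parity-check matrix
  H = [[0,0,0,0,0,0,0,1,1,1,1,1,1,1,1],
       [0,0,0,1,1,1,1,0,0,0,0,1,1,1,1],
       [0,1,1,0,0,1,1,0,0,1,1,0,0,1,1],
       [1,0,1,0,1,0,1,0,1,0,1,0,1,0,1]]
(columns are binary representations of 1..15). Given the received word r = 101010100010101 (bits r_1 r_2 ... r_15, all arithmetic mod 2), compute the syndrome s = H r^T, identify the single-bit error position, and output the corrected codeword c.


s = (1, 0, 0, 1)^T, error position = 9, corrected codeword c = 101010101010101

Compute s = H r^T mod 2 one row at a time:
  s_1 = 0 + 0 + 0 + 1 + 0 + 1 + 0 + 1 = 3 ≡ 1 (mod 2).
  s_2 = 0 + 1 + 0 + 1 + 0 + 1 + 0 + 1 = 4 ≡ 0 (mod 2).
  s_3 = 0 + 1 + 0 + 1 + 0 + 1 + 0 + 1 = 4 ≡ 0 (mod 2).
  s_4 = 1 + 1 + 1 + 1 + 0 + 1 + 1 + 1 = 7 ≡ 1 (mod 2).
s = (1, 0, 0, 1)^T — this equals column 9 of H (binary 1001), so error is at position 9.
Correct: flip bit 9 of r = 101010100010101 to get c = 101010101010101.


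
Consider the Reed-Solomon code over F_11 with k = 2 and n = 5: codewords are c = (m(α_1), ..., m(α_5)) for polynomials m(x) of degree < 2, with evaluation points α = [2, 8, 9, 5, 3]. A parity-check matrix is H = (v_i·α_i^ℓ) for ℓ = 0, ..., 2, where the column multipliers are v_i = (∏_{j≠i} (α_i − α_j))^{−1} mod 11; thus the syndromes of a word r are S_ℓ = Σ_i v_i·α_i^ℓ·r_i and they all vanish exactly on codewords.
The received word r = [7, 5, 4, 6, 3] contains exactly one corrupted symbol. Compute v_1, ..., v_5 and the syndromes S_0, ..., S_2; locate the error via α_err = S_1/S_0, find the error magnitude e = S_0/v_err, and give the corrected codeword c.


S = (1, 9, 4), error at position 3, error magnitude e = 3, c = [7, 5, 1, 6, 3].

Step 1: column multipliers v_i = (∏_{j≠i}(α_i − α_j))^{−1} mod 11.
  i = 1 (α = 2): (2−8)(2−9)(2−5)(2−3) = (−6)·(−7)·(−3)·(−1) = 126 ≡ 5, so v_1 = 5^{−1} = 9 (mod 11).
  i = 2 (α = 8): (8−2)(8−9)(8−5)(8−3) = 6·(−1)·3·5 = −90 ≡ 9, so v_2 = 9^{−1} = 5 (mod 11).
  i = 3 (α = 9): (9−2)(9−8)(9−5)(9−3) = 7·1·4·6 = 168 ≡ 3, so v_3 = 3^{−1} = 4 (mod 11).
  i = 4 (α = 5): (5−2)(5−8)(5−9)(5−3) = 3·(−3)·(−4)·2 = 72 ≡ 6, so v_4 = 6^{−1} = 2 (mod 11).
  i = 5 (α = 3): (3−2)(3−8)(3−9)(3−5) = 1·(−5)·(−6)·(−2) = −60 ≡ 6, so v_5 = 6^{−1} = 2 (mod 11).
  v = [9, 5, 4, 2, 2].
Step 2: syndromes of r = [7, 5, 4, 6, 3] (all sums mod 11).
  S_0 = Σ v_i r_i = 9·7 + 5·5 + 4·4 + 2·6 + 2·3 = 122 ≡ 1.
  S_1 = Σ v_i α_i r_i = 9·2·7 + 5·8·5 + 4·9·4 + 2·5·6 + 2·3·3 = 548 ≡ 9.
  α_i^2 mod 11 = [4, 9, 4, 3, 9].
  S_2 = Σ v_i α_i^2 r_i = 9·4·7 + 5·9·5 + 4·4·4 + 2·3·6 + 2·9·3 = 631 ≡ 4.
  S = (1, 9, 4) ≠ 0, so r is not a codeword (an error is present).
Step 3: locate the error. For a single error e at position i, S_ℓ = v_i·e·α_i^ℓ, so α_err = S_1/S_0.
  S_0^{−1} = 1^{−1} = 1 (mod 11), so α_err = 9·1 = 9 ≡ 9 = α_3. Error position i = 3.
  Consistency check: S_2/S_1 = 4·5 = 20 ≡ 9 = α_err ✓ (single-error assumption holds).
Step 4: error magnitude e = S_0/v_3 = S_0·∏_{j≠3}(α_3 − α_j) = 1·3 = 3 ≡ 3 (mod 11).
Step 5: correct position 3: c_3 = r_3 − e = 4 − 3 ≡ 1 (mod 11). Hence c = [7, 5, 1, 6, 3].
  Check: interpolating c through the α_i gives m(x) = 4 + 7·x (degree < 2) with m(α_i) = c_i for every i, so c is indeed a codeword.


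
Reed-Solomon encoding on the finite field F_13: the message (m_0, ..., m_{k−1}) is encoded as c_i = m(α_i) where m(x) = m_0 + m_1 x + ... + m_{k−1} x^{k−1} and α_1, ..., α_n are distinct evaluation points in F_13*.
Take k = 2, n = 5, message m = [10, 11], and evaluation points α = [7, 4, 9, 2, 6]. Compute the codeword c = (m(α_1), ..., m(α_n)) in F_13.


c = [9, 2, 5, 6, 11]

Message polynomial: m(x) = 10 + 11·x (mod 13).
For each evaluation point α_i, compute m(α_i) mod 13:
  α_1 = 7: Horner steps 11 → 9, so m(7) = 9.
  α_2 = 4: Horner steps 11 → 2, so m(4) = 2.
  α_3 = 9: Horner steps 11 → 5, so m(9) = 5.
  α_4 = 2: Horner steps 11 → 6, so m(2) = 6.
  α_5 = 6: Horner steps 11 → 11, so m(6) = 11.
Codeword c = [9, 2, 5, 6, 11] ∈ F_13^5.


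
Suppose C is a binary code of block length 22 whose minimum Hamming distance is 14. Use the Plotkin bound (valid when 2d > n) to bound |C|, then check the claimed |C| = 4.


Plotkin bound M ≤ 4; given |C| = 4 ≤ bound (satisfied).

Check applicability: 2d = 28, n = 22.
2d − n = 6 > 0, so Plotkin applies.
Compute d/(2d−n) = 14/6 ≈ 2.3333.
⌊d/(2d−n)⌋ = 2.
Plotkin bound: M ≤ 2·2 = 4.
Given |C| = 4, check: satisfied.
This |C| is at the Plotkin bound.


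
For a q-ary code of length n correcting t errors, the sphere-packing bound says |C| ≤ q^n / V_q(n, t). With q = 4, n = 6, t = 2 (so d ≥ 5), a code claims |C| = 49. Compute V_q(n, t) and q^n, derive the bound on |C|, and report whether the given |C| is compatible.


V_q(n, t) = 154, q^n = 4096, Hamming bound = 26, |C| = 49 > bound (violated).

Step 1: Compute V_q(n, t) = Σ_{j=0}^2 C(n, j) (q−1)^j.
  j = 0: C(6,0)·(3)^0 = 1·1 = 1.
  j = 1: C(6,1)·(3)^1 = 6·3 = 18.
  j = 2: C(6,2)·(3)^2 = 15·9 = 135.
  V_q(n, t) = 1 + 18 + 135 = 154.
Step 2: q^n = 4^6 = 4096.
Step 3: Hamming bound ⌊q^n / V_q(n,t)⌋ = ⌊4096/154⌋ = 26.
Step 4: Compare |C| = 49 to 26: violated.
The claimed |C| lies above the Hamming bound, so no 4-ary code of length 6 with d ≥ 5 can have 49 codewords.


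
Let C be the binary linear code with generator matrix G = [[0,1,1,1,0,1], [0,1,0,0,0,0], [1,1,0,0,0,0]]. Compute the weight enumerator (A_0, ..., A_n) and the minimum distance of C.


Weight distribution: A_0 = 1, A_1 = 2, A_2 = 1, A_3 = 1, A_4 = 2, A_5 = 1. Minimum distance d = 1.

Enumerate all 2^3 = 8 messages m ∈ F_2^3.
For each, compute codeword c = mG in F_2^6, then tally its weight.
  m = 000 → c = 000000, weight = 0.
  m = 100 → c = 011101, weight = 4.
  m = 010 → c = 010000, weight = 1.
  m = 110 → c = 001101, weight = 3.
  m = 001 → c = 110000, weight = 2.
  m = 101 → c = 101101, weight = 4.
  m = 011 → c = 100000, weight = 1.
  m = 111 → c = 111101, weight = 5.
Tally weights:
  weight 0: 1 codewords.
  weight 1: 2 codewords.
  weight 2: 1 codewords.
  weight 3: 1 codewords.
  weight 4: 2 codewords.
  weight 5: 1 codewords.
Minimum distance d = smallest w > 0 with A_w > 0 = 1.
Sanity: Σ A_w = 8 = 2^3 = 8 ✓.


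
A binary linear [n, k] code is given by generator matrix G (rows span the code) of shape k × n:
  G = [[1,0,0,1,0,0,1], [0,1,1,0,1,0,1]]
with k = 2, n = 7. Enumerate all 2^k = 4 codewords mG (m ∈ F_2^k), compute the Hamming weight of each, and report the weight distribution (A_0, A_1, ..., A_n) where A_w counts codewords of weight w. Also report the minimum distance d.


Weight distribution: A_0 = 1, A_3 = 1, A_4 = 1, A_5 = 1. Minimum distance d = 3.

Enumerate all 2^2 = 4 messages m ∈ F_2^2.
For each, compute codeword c = mG in F_2^7, then tally its weight.
  m = 00 → c = 0000000, weight = 0.
  m = 10 → c = 1001001, weight = 3.
  m = 01 → c = 0110101, weight = 4.
  m = 11 → c = 1111100, weight = 5.
Tally weights:
  weight 0: 1 codewords.
  weight 3: 1 codewords.
  weight 4: 1 codewords.
  weight 5: 1 codewords.
Minimum distance d = smallest w > 0 with A_w > 0 = 3.
Sanity: Σ A_w = 4 = 2^2 = 4 ✓.
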